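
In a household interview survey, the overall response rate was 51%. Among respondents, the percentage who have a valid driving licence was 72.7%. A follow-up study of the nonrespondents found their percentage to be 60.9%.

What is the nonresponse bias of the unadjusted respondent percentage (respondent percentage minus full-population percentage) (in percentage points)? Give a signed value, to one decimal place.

+5.8 percentage points

Nonresponse fraction = 1 − 0.51 = 0.49.
Bias = (nonresponse fraction) × (respondent percentage − nonrespondent percentage)
     = 0.49 × (72.7 − 60.9) = 0.49 × 11.8 = 5.782.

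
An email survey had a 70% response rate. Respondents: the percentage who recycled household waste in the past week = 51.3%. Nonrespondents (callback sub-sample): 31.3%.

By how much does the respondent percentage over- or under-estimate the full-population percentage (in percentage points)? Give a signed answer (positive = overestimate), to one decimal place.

+6.0 percentage points

Nonresponse fraction = 1 − 0.7 = 0.3.
Bias = (nonresponse fraction) × (respondent percentage − nonrespondent percentage)
     = 0.3 × (51.3 − 31.3) = 0.3 × 20 = 6.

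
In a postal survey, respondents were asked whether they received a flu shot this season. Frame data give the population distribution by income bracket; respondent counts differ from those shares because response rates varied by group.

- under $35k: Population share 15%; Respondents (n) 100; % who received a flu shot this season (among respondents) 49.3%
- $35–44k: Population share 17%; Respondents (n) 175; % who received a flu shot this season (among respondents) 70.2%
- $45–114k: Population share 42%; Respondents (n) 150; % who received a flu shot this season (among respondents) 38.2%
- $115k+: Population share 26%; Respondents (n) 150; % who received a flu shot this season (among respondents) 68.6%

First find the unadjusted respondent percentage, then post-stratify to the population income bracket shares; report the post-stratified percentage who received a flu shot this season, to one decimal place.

Naive respondent-only estimate (weights = respondent counts):
  (100/575)×49.3 + (175/575)×70.2 + (150/575)×38.2 + (150/575)×68.6 = 57.8%
Post-stratified estimate weights by population shares:
  0.15×49.3 + 0.17×70.2 + 0.42×38.2 + 0.26×68.6 = 53.209%

53.2%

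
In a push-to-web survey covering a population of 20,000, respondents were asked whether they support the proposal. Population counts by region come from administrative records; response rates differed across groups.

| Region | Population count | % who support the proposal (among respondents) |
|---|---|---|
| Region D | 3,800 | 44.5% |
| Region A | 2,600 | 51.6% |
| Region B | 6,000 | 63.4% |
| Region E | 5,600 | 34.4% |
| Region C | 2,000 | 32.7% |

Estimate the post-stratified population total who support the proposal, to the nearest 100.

Apply each group's respondent rate to its population count:
  Region D: 3,800 × 44.5% = 1691
  Region A: 2,600 × 51.6% = 1341.6
  Region B: 6,000 × 63.4% = 3804
  Region E: 5,600 × 34.4% = 1926.4
  Region C: 2,000 × 32.7% = 654
Estimated total = 9417 → 9,400.

9,400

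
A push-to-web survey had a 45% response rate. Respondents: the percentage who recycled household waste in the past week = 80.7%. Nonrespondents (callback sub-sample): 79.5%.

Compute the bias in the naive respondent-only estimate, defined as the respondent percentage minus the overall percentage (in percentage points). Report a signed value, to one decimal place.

Nonresponse fraction = 1 − 0.45 = 0.55.
Bias = (nonresponse fraction) × (respondent percentage − nonrespondent percentage)
     = 0.55 × (80.7 − 79.5) = 0.55 × 1.2 = 0.66.

+0.7 percentage points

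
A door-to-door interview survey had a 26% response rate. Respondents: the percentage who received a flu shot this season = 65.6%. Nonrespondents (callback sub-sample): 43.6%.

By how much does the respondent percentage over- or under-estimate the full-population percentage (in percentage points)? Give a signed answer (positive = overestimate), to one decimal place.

Nonresponse fraction = 1 − 0.26 = 0.74.
Bias = (nonresponse fraction) × (respondent percentage − nonrespondent percentage)
     = 0.74 × (65.6 − 43.6) = 0.74 × 22 = 16.28.

+16.3 percentage points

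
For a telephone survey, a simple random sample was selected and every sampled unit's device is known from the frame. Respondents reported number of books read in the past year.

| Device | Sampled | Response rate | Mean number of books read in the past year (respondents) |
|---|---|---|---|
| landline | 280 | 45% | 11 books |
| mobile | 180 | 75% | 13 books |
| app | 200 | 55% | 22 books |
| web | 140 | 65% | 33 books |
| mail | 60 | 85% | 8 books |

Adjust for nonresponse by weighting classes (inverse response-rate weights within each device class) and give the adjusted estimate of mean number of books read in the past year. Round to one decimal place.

17.3

Each respondent's weight = sampled/responded in their class; summing within a class gives n_sampled, so:
  landline: 280 × 11 = 3080
  mobile: 180 × 13 = 2340
  app: 200 × 22 = 4400
  web: 140 × 33 = 4620
  mail: 60 × 8 = 480
Adjusted estimate = 14,920 / 860 = 17.3488 → 17.3.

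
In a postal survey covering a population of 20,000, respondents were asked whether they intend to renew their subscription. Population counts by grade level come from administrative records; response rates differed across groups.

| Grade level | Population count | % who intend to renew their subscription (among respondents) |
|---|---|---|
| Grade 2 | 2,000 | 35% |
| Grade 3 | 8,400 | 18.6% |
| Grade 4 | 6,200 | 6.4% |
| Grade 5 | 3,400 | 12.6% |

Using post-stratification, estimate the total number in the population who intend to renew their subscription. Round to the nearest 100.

Each cell contributes its population count × the respondent rate:
  Grade 2: 2,000 × 35% = 700
  Grade 3: 8,400 × 18.6% = 1562.4
  Grade 4: 6,200 × 6.4% = 396.8
  Grade 5: 3,400 × 12.6% = 428.4
Estimated total = 3087.6 → 3,100.

3,100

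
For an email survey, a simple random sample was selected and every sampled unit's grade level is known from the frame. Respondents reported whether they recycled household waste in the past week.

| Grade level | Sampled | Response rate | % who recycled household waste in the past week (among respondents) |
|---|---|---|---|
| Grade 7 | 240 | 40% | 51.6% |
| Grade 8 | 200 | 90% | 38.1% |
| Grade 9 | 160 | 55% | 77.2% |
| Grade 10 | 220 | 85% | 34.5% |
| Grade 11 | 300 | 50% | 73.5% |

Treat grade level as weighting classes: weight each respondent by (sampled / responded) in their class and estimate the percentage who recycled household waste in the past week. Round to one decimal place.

With weight = n_sampled/n_responded per class, the weighted class total is n_sampled:
  Grade 7: 240 × 51.6 = 12,384
  Grade 8: 200 × 38.1 = 7620
  Grade 9: 160 × 77.2 = 12,352
  Grade 10: 220 × 34.5 = 7590
  Grade 11: 300 × 73.5 = 22,050
Adjusted estimate = 61,996 / 1,120 = 55.3536 → 55.4%.

55.4%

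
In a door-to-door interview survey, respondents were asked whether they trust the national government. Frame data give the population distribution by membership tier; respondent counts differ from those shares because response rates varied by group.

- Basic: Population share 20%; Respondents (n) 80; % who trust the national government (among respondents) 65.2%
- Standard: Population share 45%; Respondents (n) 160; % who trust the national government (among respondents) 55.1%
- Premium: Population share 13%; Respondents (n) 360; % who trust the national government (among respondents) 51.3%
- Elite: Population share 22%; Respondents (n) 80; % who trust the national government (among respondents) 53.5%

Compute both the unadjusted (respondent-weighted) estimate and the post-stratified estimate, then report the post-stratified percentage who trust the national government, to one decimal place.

56.3%

Without adjustment, the pooled respondent share is:
  (80/680)×65.2 + (160/680)×55.1 + (360/680)×51.3 + (80/680)×53.5 = 54.0882%
Post-stratified estimate weights by population shares:
  0.2×65.2 + 0.45×55.1 + 0.13×51.3 + 0.22×53.5 = 56.274%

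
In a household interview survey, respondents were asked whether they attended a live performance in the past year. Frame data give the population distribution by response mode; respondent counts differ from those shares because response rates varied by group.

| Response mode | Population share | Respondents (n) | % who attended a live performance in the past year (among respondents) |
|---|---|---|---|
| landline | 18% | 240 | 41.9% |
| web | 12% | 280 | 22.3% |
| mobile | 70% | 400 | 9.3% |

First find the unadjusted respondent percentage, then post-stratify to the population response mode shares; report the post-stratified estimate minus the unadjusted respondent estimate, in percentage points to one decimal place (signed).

-5.0 percentage points

Unadjusted (pooled respondent) estimate weights by respondent counts:
  (240/920)×41.9 + (280/920)×22.3 + (400/920)×9.3 = 21.7609%
Post-stratified estimate weights by population shares:
  0.18×41.9 + 0.12×22.3 + 0.7×9.3 = 16.728%
Difference = 16.728 − 21.7609 = -5.0329 pp.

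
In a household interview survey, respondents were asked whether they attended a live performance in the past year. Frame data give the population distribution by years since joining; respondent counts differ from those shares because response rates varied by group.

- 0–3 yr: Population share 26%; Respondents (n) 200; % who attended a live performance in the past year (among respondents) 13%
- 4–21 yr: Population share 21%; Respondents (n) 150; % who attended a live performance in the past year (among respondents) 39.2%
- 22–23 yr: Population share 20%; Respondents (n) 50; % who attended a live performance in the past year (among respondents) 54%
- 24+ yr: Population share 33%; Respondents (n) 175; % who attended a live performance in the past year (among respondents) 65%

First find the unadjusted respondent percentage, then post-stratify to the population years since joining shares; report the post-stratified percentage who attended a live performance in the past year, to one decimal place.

Naive respondent-only estimate (weights = respondent counts):
  (200/575)×13 + (150/575)×39.2 + (50/575)×54 + (175/575)×65 = 39.2261%
Reweighting by population years since joining shares:
  0.26×13 + 0.21×39.2 + 0.2×54 + 0.33×65 = 43.862%

43.9%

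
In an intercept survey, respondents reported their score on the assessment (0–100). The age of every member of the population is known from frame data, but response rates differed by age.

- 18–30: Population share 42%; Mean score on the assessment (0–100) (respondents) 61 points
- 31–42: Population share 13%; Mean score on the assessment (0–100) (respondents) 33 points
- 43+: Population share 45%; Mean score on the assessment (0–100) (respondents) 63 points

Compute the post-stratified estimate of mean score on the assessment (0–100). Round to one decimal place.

58.3

Post-stratification weights by population share, not respondent share:
  18–30: 0.42 × 61 = 25.62
  31–42: 0.13 × 33 = 4.29
  43+: 0.45 × 63 = 28.35
Post-stratified estimate = 58.26 → 58.3.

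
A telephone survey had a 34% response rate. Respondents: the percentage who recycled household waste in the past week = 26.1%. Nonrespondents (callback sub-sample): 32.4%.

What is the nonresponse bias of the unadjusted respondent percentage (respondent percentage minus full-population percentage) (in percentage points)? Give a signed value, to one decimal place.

-4.2 percentage points

Nonresponse fraction = 1 − 0.34 = 0.66.
Bias = (nonresponse fraction) × (respondent percentage − nonrespondent percentage)
     = 0.66 × (26.1 − 32.4) = 0.66 × -6.3 = -4.158.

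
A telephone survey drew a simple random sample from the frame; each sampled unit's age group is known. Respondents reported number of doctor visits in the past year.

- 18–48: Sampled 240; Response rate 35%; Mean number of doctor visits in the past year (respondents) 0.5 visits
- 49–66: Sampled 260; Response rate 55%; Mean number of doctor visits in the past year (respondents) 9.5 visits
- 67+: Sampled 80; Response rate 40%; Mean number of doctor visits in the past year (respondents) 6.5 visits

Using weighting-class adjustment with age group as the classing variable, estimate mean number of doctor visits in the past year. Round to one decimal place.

Inverse-response-rate weighting restores each class to its sampled count, so class totals weight by n_sampled:
  18–48: 240 × 0.5 = 120
  49–66: 260 × 9.5 = 2470
  67+: 80 × 6.5 = 520
Adjusted estimate = 3110 / 580 = 5.36207 → 5.4.

5.4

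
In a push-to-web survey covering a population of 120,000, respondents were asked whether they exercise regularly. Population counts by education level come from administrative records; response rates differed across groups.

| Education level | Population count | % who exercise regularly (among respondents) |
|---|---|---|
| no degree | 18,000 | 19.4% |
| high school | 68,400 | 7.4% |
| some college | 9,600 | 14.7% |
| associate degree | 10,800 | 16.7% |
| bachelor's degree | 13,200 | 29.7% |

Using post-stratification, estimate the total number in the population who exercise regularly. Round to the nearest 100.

15,700

Each cell contributes its population count × the respondent rate:
  no degree: 18,000 × 19.4% = 3492
  high school: 68,400 × 7.4% = 5061.6
  some college: 9,600 × 14.7% = 1411.2
  associate degree: 10,800 × 16.7% = 1803.6
  bachelor's degree: 13,200 × 29.7% = 3920.4
Estimated total = 15688.8 → 15,700.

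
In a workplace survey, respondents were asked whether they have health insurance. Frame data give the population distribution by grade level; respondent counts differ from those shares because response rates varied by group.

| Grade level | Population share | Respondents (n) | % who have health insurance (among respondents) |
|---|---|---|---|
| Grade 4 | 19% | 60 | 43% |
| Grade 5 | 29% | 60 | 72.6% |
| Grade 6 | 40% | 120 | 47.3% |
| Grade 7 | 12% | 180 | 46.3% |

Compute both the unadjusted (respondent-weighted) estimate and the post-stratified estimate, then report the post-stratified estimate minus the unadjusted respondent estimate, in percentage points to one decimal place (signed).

+3.8 percentage points

Naive respondent-only estimate (weights = respondent counts):
  (60/420)×43 + (60/420)×72.6 + (120/420)×47.3 + (180/420)×46.3 = 49.8714%
Reweighting by population grade level shares:
  0.19×43 + 0.29×72.6 + 0.4×47.3 + 0.12×46.3 = 53.7%
Difference = 53.7 − 49.8714 = 3.8286 pp.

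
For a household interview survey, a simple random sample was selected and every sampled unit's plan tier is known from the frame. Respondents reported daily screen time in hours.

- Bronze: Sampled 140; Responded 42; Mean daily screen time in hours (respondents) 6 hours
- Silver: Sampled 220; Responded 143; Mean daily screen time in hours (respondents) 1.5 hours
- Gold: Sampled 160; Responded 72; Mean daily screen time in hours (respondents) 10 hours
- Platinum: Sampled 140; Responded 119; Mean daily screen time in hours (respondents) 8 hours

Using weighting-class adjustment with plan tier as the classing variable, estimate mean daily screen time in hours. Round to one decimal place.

Class response rates: Bronze 42/140 = 30%, Silver 143/220 = 65%, Gold 72/160 = 45%, Platinum 119/140 = 85%.
Each respondent's weight = sampled/responded in their class; summing within a class gives n_sampled, so:
  Bronze: 140 × 6 = 840
  Silver: 220 × 1.5 = 330
  Gold: 160 × 10 = 1600
  Platinum: 140 × 8 = 1120
Adjusted estimate = 3890 / 660 = 5.89394 → 5.9.

5.9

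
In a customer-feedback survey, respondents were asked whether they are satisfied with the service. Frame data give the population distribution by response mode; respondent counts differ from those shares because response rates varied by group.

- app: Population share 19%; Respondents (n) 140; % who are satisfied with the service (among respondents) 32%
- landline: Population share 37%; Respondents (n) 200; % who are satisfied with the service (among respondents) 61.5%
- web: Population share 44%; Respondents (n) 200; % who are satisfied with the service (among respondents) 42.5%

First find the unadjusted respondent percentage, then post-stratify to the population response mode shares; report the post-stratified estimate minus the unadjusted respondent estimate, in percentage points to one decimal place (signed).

+0.7 percentage points

Unadjusted (pooled respondent) estimate weights by respondent counts:
  (140/540)×32 + (200/540)×61.5 + (200/540)×42.5 = 46.8148%
Post-stratified estimate weights by population shares:
  0.19×32 + 0.37×61.5 + 0.44×42.5 = 47.535%
Difference = 47.535 − 46.8148 = 0.7202 pp.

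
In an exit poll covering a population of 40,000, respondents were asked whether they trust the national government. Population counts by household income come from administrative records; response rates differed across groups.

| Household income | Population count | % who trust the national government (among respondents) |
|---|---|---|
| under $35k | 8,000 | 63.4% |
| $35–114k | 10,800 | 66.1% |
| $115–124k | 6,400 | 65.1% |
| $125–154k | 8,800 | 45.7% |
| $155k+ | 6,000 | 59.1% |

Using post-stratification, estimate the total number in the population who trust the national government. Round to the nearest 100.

Apply each group's respondent rate to its population count:
  under $35k: 8,000 × 63.4% = 5072
  $35–114k: 10,800 × 66.1% = 7138.8
  $115–124k: 6,400 × 65.1% = 4166.4
  $125–154k: 8,800 × 45.7% = 4021.6
  $155k+: 6,000 × 59.1% = 3546
Estimated total = 23944.8 → 23,900.

23,900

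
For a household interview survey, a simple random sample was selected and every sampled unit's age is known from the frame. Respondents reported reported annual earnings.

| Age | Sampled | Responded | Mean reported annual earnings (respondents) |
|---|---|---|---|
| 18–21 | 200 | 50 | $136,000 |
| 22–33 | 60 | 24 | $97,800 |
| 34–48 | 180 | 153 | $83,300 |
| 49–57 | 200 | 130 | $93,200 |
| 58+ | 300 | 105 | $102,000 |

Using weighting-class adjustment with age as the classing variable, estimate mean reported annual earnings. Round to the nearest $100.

Class response rates: 18–21 50/200 = 25%, 22–33 24/60 = 40%, 34–48 153/180 = 85%, 49–57 130/200 = 65%, 58+ 105/300 = 35%.
Weighting each respondent by the inverse class response rate inflates each class back to its sampled size, so the class weight is n_sampled:
  18–21: 200 × 136,000 = 27,200,000
  22–33: 60 × 97,800 = 5,868,000
  34–48: 180 × 83,300 = 14,994,000
  49–57: 200 × 93,200 = 18,640,000
  58+: 300 × 102,000 = 30,600,000
Adjusted estimate = 97,302,000 / 940 = 103513 → $103,500.

$103,500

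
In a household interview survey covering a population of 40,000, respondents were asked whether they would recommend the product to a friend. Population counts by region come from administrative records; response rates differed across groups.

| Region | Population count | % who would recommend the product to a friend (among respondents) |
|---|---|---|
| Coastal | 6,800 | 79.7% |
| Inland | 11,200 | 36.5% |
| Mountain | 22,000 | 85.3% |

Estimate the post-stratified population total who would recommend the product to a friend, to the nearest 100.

28,300

Estimated count per cell = population count × respondent percentage:
  Coastal: 6,800 × 79.7% = 5419.6
  Inland: 11,200 × 36.5% = 4088
  Mountain: 22,000 × 85.3% = 18,766
Estimated total = 28273.6 → 28,300.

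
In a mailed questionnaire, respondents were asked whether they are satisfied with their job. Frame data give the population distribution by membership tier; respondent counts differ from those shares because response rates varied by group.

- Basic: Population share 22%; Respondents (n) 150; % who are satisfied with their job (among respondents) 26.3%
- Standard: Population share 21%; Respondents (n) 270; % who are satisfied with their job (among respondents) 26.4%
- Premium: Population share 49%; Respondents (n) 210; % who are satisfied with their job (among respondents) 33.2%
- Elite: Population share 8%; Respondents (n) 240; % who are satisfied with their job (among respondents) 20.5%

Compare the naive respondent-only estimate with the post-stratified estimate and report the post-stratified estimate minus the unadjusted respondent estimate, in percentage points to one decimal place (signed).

+2.8 percentage points

Naive respondent-only estimate (weights = respondent counts):
  (150/870)×26.3 + (270/870)×26.4 + (210/870)×33.2 + (240/870)×20.5 = 26.3966%
Post-stratified estimate weights by population shares:
  0.22×26.3 + 0.21×26.4 + 0.49×33.2 + 0.08×20.5 = 29.238%
Difference = 29.238 − 26.3966 = 2.8414 pp.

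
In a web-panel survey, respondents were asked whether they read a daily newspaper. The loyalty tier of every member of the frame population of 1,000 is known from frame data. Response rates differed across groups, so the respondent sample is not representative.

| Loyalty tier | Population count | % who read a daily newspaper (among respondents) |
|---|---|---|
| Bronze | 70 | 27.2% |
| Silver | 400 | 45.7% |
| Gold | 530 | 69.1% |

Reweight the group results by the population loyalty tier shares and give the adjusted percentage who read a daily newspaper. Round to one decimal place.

56.8%

Post-stratification weights by population share, not respondent share:
  Bronze: (70/1,000) × 27.2 = 1.904
  Silver: (400/1,000) × 45.7 = 18.28
  Gold: (530/1,000) × 69.1 = 36.623
Post-stratified estimate = 56.807 → 56.8%.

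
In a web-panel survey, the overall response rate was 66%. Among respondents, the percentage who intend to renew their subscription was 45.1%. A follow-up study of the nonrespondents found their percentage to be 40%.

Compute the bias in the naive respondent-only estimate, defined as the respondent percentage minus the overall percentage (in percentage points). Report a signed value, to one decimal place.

+1.7 percentage points

Nonresponse fraction = 1 − 0.66 = 0.34.
Bias = (nonresponse fraction) × (respondent percentage − nonrespondent percentage)
     = 0.34 × (45.1 − 40) = 0.34 × 5.1 = 1.734.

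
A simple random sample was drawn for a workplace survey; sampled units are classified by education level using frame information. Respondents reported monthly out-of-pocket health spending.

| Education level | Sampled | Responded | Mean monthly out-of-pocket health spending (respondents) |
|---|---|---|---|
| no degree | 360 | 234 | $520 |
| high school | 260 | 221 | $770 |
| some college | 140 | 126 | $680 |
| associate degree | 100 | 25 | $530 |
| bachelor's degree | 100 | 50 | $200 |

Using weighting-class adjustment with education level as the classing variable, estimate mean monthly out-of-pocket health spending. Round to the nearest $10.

Class response rates: no degree 234/360 = 65%, high school 221/260 = 85%, some college 126/140 = 90%, associate degree 25/100 = 25%, bachelor's degree 50/100 = 50%.
Inverse-response-rate weighting restores each class to its sampled count, so class totals weight by n_sampled:
  no degree: 360 × 520 = 187,200
  high school: 260 × 770 = 200,200
  some college: 140 × 680 = 95,200
  associate degree: 100 × 530 = 53,000
  bachelor's degree: 100 × 200 = 20,000
Adjusted estimate = 555,600 / 960 = 578.75 → $580.

$580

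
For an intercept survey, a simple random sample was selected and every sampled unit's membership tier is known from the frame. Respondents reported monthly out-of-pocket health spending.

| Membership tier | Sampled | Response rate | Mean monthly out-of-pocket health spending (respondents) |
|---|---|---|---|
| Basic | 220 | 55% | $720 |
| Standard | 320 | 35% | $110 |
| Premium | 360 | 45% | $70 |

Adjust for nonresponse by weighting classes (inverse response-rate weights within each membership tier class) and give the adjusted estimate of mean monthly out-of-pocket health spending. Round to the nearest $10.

$240

Each respondent's weight = sampled/responded in their class; summing within a class gives n_sampled, so:
  Basic: 220 × 720 = 158,400
  Standard: 320 × 110 = 35,200
  Premium: 360 × 70 = 25,200
Adjusted estimate = 218,800 / 900 = 243.111 → $240.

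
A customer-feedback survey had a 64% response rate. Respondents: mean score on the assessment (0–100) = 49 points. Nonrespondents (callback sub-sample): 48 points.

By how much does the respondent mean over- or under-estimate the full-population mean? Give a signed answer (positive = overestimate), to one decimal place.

+0.4

Nonresponse fraction = 1 − 0.64 = 0.36.
Bias = (nonresponse fraction) × (respondent mean − nonrespondent mean)
     = 0.36 × (49 − 48) = 0.36 × 1 = 0.36.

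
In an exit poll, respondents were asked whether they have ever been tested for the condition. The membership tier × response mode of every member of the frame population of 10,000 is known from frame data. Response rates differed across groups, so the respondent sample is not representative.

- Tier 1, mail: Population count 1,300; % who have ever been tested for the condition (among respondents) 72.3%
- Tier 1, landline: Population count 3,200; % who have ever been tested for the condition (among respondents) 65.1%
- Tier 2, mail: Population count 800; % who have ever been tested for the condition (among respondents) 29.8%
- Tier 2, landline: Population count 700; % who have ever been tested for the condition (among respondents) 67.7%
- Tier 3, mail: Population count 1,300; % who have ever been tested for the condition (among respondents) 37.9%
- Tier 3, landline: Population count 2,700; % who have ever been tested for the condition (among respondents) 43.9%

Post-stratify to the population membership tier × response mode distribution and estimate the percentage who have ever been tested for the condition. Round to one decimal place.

54.1%

Reweight to the known membership tier × response mode distribution:
  Tier 1, mail: (1,300/10,000) × 72.3 = 9.399
  Tier 1, landline: (3,200/10,000) × 65.1 = 20.832
  Tier 2, mail: (800/10,000) × 29.8 = 2.384
  Tier 2, landline: (700/10,000) × 67.7 = 4.739
  Tier 3, mail: (1,300/10,000) × 37.9 = 4.927
  Tier 3, landline: (2,700/10,000) × 43.9 = 11.853
Post-stratified estimate = 54.134 → 54.1%.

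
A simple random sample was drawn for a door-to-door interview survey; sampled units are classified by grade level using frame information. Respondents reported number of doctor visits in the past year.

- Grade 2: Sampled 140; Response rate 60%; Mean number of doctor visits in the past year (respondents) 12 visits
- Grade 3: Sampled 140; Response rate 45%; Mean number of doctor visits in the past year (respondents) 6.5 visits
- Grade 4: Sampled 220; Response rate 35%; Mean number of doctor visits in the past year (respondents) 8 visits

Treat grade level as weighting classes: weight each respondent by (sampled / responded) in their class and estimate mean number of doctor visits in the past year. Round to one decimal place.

With weight = n_sampled/n_responded per class, the weighted class total is n_sampled:
  Grade 2: 140 × 12 = 1680
  Grade 3: 140 × 6.5 = 910
  Grade 4: 220 × 8 = 1760
Adjusted estimate = 4350 / 500 = 8.7 → 8.7.

8.7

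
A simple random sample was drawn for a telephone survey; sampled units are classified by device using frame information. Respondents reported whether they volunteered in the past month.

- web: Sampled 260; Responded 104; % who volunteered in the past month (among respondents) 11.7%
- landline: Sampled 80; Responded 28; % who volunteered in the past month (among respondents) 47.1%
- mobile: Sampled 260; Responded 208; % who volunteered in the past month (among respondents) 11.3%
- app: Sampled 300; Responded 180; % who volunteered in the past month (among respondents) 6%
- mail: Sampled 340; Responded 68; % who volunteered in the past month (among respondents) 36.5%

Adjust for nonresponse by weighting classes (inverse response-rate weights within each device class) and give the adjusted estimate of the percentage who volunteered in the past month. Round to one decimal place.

Class response rates: web 104/260 = 40%, landline 28/80 = 35%, mobile 208/260 = 80%, app 180/300 = 60%, mail 68/340 = 20%.
Weighting each respondent by the inverse class response rate inflates each class back to its sampled size, so the class weight is n_sampled:
  web: 260 × 11.7 = 3042
  landline: 80 × 47.1 = 3768
  mobile: 260 × 11.3 = 2938
  app: 300 × 6 = 1800
  mail: 340 × 36.5 = 12,410
Adjusted estimate = 23,958 / 1,240 = 19.321 → 19.3%.

19.3%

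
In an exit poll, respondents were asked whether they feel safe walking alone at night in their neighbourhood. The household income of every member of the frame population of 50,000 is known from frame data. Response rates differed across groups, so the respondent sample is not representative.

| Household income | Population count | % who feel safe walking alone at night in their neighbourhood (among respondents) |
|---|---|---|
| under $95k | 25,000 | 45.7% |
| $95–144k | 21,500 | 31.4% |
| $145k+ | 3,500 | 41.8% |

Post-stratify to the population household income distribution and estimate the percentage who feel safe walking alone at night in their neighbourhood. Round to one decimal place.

Post-stratification weights by population share, not respondent share:
  under $95k: (25,000/50,000) × 45.7 = 22.85
  $95–144k: (21,500/50,000) × 31.4 = 13.502
  $145k+: (3,500/50,000) × 41.8 = 2.926
Post-stratified estimate = 39.278 → 39.3%.

39.3%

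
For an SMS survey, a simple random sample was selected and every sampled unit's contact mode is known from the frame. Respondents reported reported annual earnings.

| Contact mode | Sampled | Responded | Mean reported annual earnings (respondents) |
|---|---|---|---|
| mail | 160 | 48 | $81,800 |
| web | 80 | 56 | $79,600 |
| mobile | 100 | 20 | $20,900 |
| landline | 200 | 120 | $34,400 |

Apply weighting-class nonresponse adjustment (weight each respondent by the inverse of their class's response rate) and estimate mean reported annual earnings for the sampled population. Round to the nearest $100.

Response rates by class: mail 48/160 = 30%, web 56/80 = 70%, mobile 20/100 = 20%, landline 120/200 = 60%.
Weighting each respondent by the inverse class response rate inflates each class back to its sampled size, so the class weight is n_sampled:
  mail: 160 × 81,800 = 13,088,000
  web: 80 × 79,600 = 6,368,000
  mobile: 100 × 20,900 = 2,090,000
  landline: 200 × 34,400 = 6,880,000
Adjusted estimate = 28,426,000 / 540 = 52640.7 → $52,600.

$52,600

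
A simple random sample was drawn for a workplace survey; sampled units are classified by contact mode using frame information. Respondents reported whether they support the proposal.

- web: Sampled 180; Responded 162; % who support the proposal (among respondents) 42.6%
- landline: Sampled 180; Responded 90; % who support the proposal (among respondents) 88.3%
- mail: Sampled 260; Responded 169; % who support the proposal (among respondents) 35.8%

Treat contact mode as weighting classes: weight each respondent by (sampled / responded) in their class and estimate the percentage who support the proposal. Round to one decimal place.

Class response rates: web 162/180 = 90%, landline 90/180 = 50%, mail 169/260 = 65%.
With weight = n_sampled/n_responded per class, the weighted class total is n_sampled:
  web: 180 × 42.6 = 7668
  landline: 180 × 88.3 = 15,894
  mail: 260 × 35.8 = 9308
Adjusted estimate = 32,870 / 620 = 53.0161 → 53.0%.

53.0%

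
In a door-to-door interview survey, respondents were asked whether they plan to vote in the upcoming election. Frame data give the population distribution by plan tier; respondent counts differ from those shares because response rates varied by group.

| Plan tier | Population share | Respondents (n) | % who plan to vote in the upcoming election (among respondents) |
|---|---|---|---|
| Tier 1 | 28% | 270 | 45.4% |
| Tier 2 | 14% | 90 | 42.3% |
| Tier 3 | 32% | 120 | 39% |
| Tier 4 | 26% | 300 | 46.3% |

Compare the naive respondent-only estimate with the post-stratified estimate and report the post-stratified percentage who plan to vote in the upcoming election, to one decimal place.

Without adjustment, the pooled respondent share is:
  (270/780)×45.4 + (90/780)×42.3 + (120/780)×39 + (300/780)×46.3 = 44.4038%
Reweighting by population plan tier shares:
  0.28×45.4 + 0.14×42.3 + 0.32×39 + 0.26×46.3 = 43.152%

43.2%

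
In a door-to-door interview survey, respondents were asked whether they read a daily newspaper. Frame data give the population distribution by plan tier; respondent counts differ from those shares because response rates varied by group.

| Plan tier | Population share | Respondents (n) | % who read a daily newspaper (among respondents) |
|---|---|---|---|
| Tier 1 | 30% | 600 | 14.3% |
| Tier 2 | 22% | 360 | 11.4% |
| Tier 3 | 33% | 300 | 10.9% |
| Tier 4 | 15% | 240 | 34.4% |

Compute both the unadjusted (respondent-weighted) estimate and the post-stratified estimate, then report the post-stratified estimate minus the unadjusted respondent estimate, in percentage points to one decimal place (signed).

Unadjusted (pooled respondent) estimate weights by respondent counts:
  (600/1500)×14.3 + (360/1500)×11.4 + (300/1500)×10.9 + (240/1500)×34.4 = 16.14%
Post-stratifying to population shares instead:
  0.3×14.3 + 0.22×11.4 + 0.33×10.9 + 0.15×34.4 = 15.555%
Difference = 15.555 − 16.14 = -0.585 pp.

-0.6 percentage points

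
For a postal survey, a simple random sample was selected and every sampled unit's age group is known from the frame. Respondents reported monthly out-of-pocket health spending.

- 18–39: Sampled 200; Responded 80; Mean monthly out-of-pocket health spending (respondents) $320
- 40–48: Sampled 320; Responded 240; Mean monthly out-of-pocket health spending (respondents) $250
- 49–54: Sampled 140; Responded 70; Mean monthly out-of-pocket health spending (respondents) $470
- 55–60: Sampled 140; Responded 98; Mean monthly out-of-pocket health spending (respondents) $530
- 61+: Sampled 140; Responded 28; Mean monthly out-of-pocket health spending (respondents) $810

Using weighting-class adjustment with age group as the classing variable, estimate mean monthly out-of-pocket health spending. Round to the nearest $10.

$420

Response rates by class: 18–39 80/200 = 40%, 40–48 240/320 = 75%, 49–54 70/140 = 50%, 55–60 98/140 = 70%, 61+ 28/140 = 20%.
Weighting each respondent by the inverse class response rate inflates each class back to its sampled size, so the class weight is n_sampled:
  18–39: 200 × 320 = 64,000
  40–48: 320 × 250 = 80,000
  49–54: 140 × 470 = 65,800
  55–60: 140 × 530 = 74,200
  61+: 140 × 810 = 113,400
Adjusted estimate = 397,400 / 940 = 422.766 → $420.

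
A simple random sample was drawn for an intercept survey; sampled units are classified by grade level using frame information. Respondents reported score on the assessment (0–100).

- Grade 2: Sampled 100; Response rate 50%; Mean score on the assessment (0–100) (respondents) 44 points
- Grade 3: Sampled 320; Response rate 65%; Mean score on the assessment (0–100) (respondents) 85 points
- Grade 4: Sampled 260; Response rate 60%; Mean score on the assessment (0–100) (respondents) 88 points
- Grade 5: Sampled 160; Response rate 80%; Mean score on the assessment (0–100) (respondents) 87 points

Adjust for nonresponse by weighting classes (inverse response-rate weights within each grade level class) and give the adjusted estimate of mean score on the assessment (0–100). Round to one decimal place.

Weighting each respondent by the inverse class response rate inflates each class back to its sampled size, so the class weight is n_sampled:
  Grade 2: 100 × 44 = 4400
  Grade 3: 320 × 85 = 27,200
  Grade 4: 260 × 88 = 22,880
  Grade 5: 160 × 87 = 13,920
Adjusted estimate = 68,400 / 840 = 81.4286 → 81.4.

81.4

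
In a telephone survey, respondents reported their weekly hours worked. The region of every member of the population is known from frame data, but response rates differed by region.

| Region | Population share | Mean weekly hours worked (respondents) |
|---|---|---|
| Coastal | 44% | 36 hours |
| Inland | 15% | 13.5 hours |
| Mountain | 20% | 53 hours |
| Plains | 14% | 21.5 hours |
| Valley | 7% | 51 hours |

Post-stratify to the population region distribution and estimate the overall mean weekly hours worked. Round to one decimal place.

35.0

Each cell contributes population-share × respondent value:
  Coastal: 0.44 × 36 = 15.84
  Inland: 0.15 × 13.5 = 2.025
  Mountain: 0.2 × 53 = 10.6
  Plains: 0.14 × 21.5 = 3.01
  Valley: 0.07 × 51 = 3.57
Post-stratified estimate = 35.045 → 35.0.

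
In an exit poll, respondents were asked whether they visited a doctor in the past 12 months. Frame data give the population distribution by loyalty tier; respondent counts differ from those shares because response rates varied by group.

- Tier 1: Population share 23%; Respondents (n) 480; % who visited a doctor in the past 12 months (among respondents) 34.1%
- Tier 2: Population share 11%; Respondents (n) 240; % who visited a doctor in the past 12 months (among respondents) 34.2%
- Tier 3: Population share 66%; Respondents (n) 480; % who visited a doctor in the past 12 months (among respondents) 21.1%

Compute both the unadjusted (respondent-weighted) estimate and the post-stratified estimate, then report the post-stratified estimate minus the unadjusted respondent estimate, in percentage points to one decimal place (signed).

Unadjusted (pooled respondent) estimate weights by respondent counts:
  (480/1200)×34.1 + (240/1200)×34.2 + (480/1200)×21.1 = 28.92%
Post-stratified estimate weights by population shares:
  0.23×34.1 + 0.11×34.2 + 0.66×21.1 = 25.531%
Difference = 25.531 − 28.92 = -3.389 pp.

-3.4 percentage points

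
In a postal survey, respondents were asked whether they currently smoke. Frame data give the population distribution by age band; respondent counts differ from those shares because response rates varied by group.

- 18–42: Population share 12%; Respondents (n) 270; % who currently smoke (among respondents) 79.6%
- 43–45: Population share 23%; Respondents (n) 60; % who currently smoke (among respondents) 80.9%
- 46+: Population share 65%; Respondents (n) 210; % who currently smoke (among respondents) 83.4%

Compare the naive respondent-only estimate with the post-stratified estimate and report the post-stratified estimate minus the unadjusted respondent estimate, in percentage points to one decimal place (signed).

Unadjusted (pooled respondent) estimate weights by respondent counts:
  (270/540)×79.6 + (60/540)×80.9 + (210/540)×83.4 = 81.2222%
Post-stratified estimate weights by population shares:
  0.12×79.6 + 0.23×80.9 + 0.65×83.4 = 82.369%
Difference = 82.369 − 81.2222 = 1.1468 pp.

+1.1 percentage points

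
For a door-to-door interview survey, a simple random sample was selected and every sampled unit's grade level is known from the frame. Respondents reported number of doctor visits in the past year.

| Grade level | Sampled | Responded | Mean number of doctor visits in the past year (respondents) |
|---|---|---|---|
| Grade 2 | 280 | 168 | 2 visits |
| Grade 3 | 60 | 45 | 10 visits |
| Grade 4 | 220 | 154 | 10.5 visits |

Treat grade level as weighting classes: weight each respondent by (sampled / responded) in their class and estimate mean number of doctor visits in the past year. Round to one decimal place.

6.2

Response rates by class: Grade 2 168/280 = 60%, Grade 3 45/60 = 75%, Grade 4 154/220 = 70%.
Inverse-response-rate weighting restores each class to its sampled count, so class totals weight by n_sampled:
  Grade 2: 280 × 2 = 560
  Grade 3: 60 × 10 = 600
  Grade 4: 220 × 10.5 = 2310
Adjusted estimate = 3470 / 560 = 6.19643 → 6.2.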